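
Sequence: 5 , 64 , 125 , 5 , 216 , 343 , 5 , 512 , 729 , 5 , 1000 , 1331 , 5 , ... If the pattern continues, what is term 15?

2197

Positions follow the repeating pattern ABB; grouping by letter gives 2 tracks.
Track A: 5, 5, 5, 5, 5. The constant sequence 5.
Track B: 64, 125, 216, 343, 512, 729, 1000, 1331. Consecutive cubes n³ from n = 4.
The 15th slot belongs to track B; its 10th term is 2197.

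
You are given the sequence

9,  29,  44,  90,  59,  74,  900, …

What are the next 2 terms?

Reading positions in blocks of 3 reveals the pattern ABB — 2 tracks woven together.
Track A is 9, 90, 900, which is geometric, ×10 each step.
Track B is 29, 44, 59, 74, which is arithmetic with common difference +15.
Position 8 falls in track B as its term 5, giving 89.
The 9th slot belongs to track B; its 6th term is 104.

89, 104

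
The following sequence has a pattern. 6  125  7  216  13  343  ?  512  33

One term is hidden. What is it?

Odd-indexed and even-indexed terms follow separate rules.
Subsequence A: 6, 7, 13, ?, 33 (Fibonacci-style (each term is the sum of the two before it)).
Subsequence B: 125, 216, 343, 512 (consecutive cubes n³ from n = 5).
Filling subsequence A at index 4 by its rule yields 20.

20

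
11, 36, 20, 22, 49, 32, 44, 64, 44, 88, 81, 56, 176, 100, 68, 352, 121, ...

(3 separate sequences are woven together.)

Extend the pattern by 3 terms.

80, 704, 144

Read the sequence 3 terms at a time; column i is its own pattern.
Subsequence A: 11, 22, 44, 88, 176, 352 — geometric with ratio 2.
Subsequence B: 36, 49, 64, 81, 100, 121 — consecutive squares n² from n = 6.
Subsequence C: 20, 32, 44, 56, 68 — linear: a_n = 8 + 12·n.
Term 18 comes from subsequence C (its 6th entry): 80.
The 19th slot belongs to subsequence A; its 7th term is 704.
Position 20 falls in subsequence B as its term 7, giving 144.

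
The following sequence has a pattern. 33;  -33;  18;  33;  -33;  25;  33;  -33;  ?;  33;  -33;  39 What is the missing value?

32

The slot pattern repeats as AAB (period 3), so there are 2 interleaved tracks.
Track A: 33, -33, 33, -33, 33, -33, 33, -33. Oscillating between 33 and -33.
Track B: 18, 25, ?, 39. Arithmetic with common difference +7.
Track B's pattern makes the blank 32.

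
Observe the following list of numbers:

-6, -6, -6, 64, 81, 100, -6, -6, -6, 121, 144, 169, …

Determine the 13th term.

-6

The slot pattern repeats as AAABBB (period 6), so there are 2 interleaved tracks.
Track A: -6, -6, -6, -6, -6, -6 (always -6).
Track B: 64, 81, 100, 121, 144, 169 (perfect squares starting at 8²).
Position 13 falls in track A as its term 7, giving -6.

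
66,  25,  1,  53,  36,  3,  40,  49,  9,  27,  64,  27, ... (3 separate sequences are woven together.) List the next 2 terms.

14, 81

Split by position mod 3: positions 1, 4, 7, … form one track, and each other residue class forms its own.
Track A: 66, 53, 40, 27. Arithmetic, step −13.
Track B: 25, 36, 49, 64. The squares 5², 6², 7², ….
Track C: 1, 3, 9, 27. Successive powers of 3.
Position 13 falls in track A as its term 5, giving 14.
Position 14 falls in track B as its term 5, giving 81.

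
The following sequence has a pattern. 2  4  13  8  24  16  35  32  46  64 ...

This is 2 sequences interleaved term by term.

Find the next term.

57

Split by position mod 2 into 2 tracks.
Stream A: 2, 13, 24, 35, 46 — arithmetic, step +11.
Stream B: 4, 8, 16, 32, 64 — powers 2^2, 2^3, 2^4, ….
The 11th slot belongs to stream A; its 6th term is 57.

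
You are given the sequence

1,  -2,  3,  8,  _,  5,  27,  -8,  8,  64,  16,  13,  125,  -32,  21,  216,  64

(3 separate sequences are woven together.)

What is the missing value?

Split by position mod 3 into 3 tracks.
Track A: 1, 8, 27, 64, 125, 216 (consecutive cubes n³ from n = 1).
Track B: -2, ?, -8, 16, -32, 64 (multiplying by -2 each time).
Track C: 3, 5, 8, 13, 21 (a Fibonacci-like recurrence a_n = a_{n-1} + a_{n-2}).
So the missing entry in track B is 4.

4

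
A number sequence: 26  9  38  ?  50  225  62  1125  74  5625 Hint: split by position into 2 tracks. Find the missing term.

The terms cycle through 2 interleaved subsequences.
Subsequence A: 26, 38, 50, 62, 74 — arithmetic, step +12.
Subsequence B: 9, ?, 225, 1125, 5625 — a geometric progression (common ratio 5).
So the missing entry in subsequence B is 45.

45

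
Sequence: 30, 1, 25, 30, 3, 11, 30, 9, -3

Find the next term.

Split by position mod 3 into 3 tracks.
Track A: 30, 30, 30 (constant 30).
Track B: 1, 3, 9 (powers of 3).
Track C: 25, 11, -3 (subtracting 14 each time).
Position 10 falls in track A as its term 4, giving 30.

30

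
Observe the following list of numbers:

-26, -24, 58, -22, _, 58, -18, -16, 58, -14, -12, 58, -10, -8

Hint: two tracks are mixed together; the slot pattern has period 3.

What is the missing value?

Positions follow the repeating pattern AAB; grouping by letter gives 2 tracks.
Track A = -26, -24, -22, ?, -18, -16, -14, -12, -10, -8: arithmetic, step +2.
Track B = 58, 58, 58, 58: constant 58.
Filling track A at index 4 by its rule yields -20.

-20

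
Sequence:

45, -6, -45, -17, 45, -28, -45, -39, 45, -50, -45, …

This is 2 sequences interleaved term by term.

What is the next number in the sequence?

-61

The terms cycle through 2 interleaved subsequences.
Subsequence A = 45, -45, 45, -45, 45, -45: alternating ±45.
Subsequence B = -6, -17, -28, -39, -50: subtracting 11 each time.
Position 12 → subsequence B, term 6 = -61.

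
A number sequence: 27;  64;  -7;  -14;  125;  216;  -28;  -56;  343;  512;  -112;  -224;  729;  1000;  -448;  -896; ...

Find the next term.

Reading positions in blocks of 4 reveals the pattern AABB — 2 tracks woven together.
Stream A: 27, 64, 125, 216, 343, 512, 729, 1000. The cubes 3³, 4³, 5³, ….
Stream B: -7, -14, -28, -56, -112, -224, -448, -896. A geometric progression (common ratio 2).
Term 17 comes from stream A (its 9th entry): 1331.

1331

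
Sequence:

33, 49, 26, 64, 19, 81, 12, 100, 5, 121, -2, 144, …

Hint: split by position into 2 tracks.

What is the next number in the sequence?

-9

Taking every 2nd term gives 2 separate tracks.
Track A: 33, 26, 19, 12, 5, -2. Linear: a_n = 40 − 7·n.
Track B: 49, 64, 81, 100, 121, 144. Consecutive squares n² from n = 7.
Term 13 comes from track A (its 7th entry): -9.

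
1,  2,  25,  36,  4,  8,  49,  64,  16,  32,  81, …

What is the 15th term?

Positions follow the repeating pattern AABB; grouping by letter gives 2 tracks.
Track A = 1, 2, 4, 8, 16, 32: powers 2^0, 2^1, 2^2, ….
Track B = 25, 36, 49, 64, 81: the squares 5², 6², 7², ….
The 15th slot belongs to track B; its 7th term is 121.

121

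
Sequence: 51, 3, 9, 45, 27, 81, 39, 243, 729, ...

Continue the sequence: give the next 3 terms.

The slot pattern repeats as ABB (period 3), so there are 2 interleaved tracks.
Track A: 51, 45, 39. Arithmetic, step −6.
Track B: 3, 9, 27, 81, 243, 729. Powers 3^1, 3^2, 3^3, ….
Term 10 comes from track A (its 4th entry): 33.
Position 11 → track B, term 7 = 2187.
Position 12 → track B, term 8 = 6561.

33, 2187, 6561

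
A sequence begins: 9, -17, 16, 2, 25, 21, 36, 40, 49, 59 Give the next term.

Taking every 2nd term gives 2 separate tracks.
Track A: 9, 16, 25, 36, 49 — perfect squares starting at 3².
Track B: -17, 2, 21, 40, 59 — adding 19 each time.
Term 11 comes from track A (its 6th entry): 64.

64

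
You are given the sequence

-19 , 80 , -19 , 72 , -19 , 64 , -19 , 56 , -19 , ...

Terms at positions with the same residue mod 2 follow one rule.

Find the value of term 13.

Odd-indexed and even-indexed terms follow separate rules.
Subsequence A is -19, -19, -19, -19, -19, which is the constant sequence -19.
Subsequence B is 80, 72, 64, 56, which is linear: a_n = 88 − 8·n.
Term 13 comes from subsequence A (its 7th entry): -19.

-19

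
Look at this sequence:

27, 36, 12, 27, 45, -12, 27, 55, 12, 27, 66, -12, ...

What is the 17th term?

91

Read the sequence 3 terms at a time; column i is its own pattern.
Track A: 27, 27, 27, 27 (constant 27).
Track B: 36, 45, 55, 66 (triangular numbers n(n+1)/2 for n = 8, 9, …).
Track C: 12, -12, 12, -12 (oscillating between 12 and -12).
Position 17 → track B, term 6 = 91.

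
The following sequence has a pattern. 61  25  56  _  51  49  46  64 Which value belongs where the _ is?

36

Positions 1, 3, 5, … form one subsequence and positions 2, 4, 6, … form another.
Track A: 61, 56, 51, 46 (arithmetic, step −5).
Track B: 25, ?, 49, 64 (consecutive squares n² from n = 5).
So the missing entry in track B is 36.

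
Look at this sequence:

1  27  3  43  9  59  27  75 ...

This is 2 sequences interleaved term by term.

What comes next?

81

Taking every 2nd term gives 2 separate tracks.
Track A: 1, 3, 9, 27 (powers of 3).
Track B: 27, 43, 59, 75 (arithmetic, step +16).
Position 9 → track A, term 5 = 81.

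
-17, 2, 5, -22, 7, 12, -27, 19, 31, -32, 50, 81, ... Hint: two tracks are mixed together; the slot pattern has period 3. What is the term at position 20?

Positions follow the repeating pattern ABB; grouping by letter gives 2 tracks.
Track A = -17, -22, -27, -32: linear: a_n = -12 − 5·n.
Track B = 2, 5, 7, 12, 19, 31, 50, 81: a Fibonacci-like recurrence a_n = a_{n-1} + a_{n-2}.
Position 20 → track B, term 13 = 898.

898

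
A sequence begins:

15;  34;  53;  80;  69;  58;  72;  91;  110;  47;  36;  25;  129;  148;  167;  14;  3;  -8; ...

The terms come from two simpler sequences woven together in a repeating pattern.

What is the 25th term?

Reading positions in blocks of 6 reveals the pattern AAABBB — 2 tracks woven together.
Subsequence A = 15, 34, 53, 72, 91, 110, 129, 148, 167: arithmetic, step +19.
Subsequence B = 80, 69, 58, 47, 36, 25, 14, 3, -8: arithmetic, step −11.
Term 25 comes from subsequence A (its 13th entry): 243.

243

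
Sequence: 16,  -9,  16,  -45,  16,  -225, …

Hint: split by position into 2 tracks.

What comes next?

16

Positions 1, 3, 5, … form one subsequence and positions 2, 4, 6, … form another.
Subsequence A = 16, 16, 16: always 16.
Subsequence B = -9, -45, -225: a geometric progression (common ratio 5).
Position 7 → subsequence A, term 4 = 16.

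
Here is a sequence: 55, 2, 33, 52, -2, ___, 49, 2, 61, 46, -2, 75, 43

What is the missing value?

Split by position mod 3 into 3 tracks.
Stream A: 55, 52, 49, 46, 43 — arithmetic, step −3.
Stream B: 2, -2, 2, -2 — oscillating between 2 and -2.
Stream C: 33, ?, 61, 75 — adding 14 each time.
The gap is stream C's term 2; the rule gives 47.

47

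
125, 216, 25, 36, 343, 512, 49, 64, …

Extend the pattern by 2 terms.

Reading positions in blocks of 4 reveals the pattern AABB — 2 tracks woven together.
Stream A = 125, 216, 343, 512: consecutive cubes n³ from n = 5.
Stream B = 25, 36, 49, 64: perfect squares starting at 5².
Position 9 falls in stream A as its term 5, giving 729.
Position 10 → stream A, term 6 = 1000.

729, 1000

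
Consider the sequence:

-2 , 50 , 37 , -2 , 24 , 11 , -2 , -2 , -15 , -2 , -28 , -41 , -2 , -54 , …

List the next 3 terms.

-67, -2, -80

The slot pattern repeats as ABB (period 3), so there are 2 interleaved tracks.
Track A = -2, -2, -2, -2, -2: the constant sequence -2.
Track B = 50, 37, 24, 11, -2, -15, -28, -41, -54: subtracting 13 each time.
Position 15 falls in track B as its term 10, giving -67.
The 16th slot belongs to track A; its 6th term is -2.
The 17th slot belongs to track B; its 11th term is -80.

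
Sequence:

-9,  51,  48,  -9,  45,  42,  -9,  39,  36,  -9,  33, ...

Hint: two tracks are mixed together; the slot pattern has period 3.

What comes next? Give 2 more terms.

Reading positions in blocks of 3 reveals the pattern ABB — 2 tracks woven together.
Track A: -9, -9, -9, -9 (always -9).
Track B: 51, 48, 45, 42, 39, 36, 33 (subtracting 3 each time).
The 12th slot belongs to track B; its 8th term is 30.
Position 13 falls in track A as its term 5, giving -9.

30, -9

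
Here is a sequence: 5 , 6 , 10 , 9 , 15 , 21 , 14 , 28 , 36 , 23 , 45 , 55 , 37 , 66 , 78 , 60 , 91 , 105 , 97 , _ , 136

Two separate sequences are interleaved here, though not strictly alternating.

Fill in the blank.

Positions follow the repeating pattern ABB; grouping by letter gives 2 tracks.
Track A is 5, 9, 14, 23, 37, 60, 97, which is a Fibonacci-like recurrence a_n = a_{n-1} + a_{n-2}.
Track B is 6, 10, 15, 21, 28, 36, 45, 55, 66, 78, 91, 105, ?, 136, which is the triangular numbers T_3, T_4, ….
So the missing entry in track B is 120.

120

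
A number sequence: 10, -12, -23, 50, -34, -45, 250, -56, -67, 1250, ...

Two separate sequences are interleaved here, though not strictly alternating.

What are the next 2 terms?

Reading positions in blocks of 3 reveals the pattern ABB — 2 tracks woven together.
Subsequence A is 10, 50, 250, 1250, which is geometric with ratio 5.
Subsequence B is -12, -23, -34, -45, -56, -67, which is subtracting 11 each time.
Position 11 → subsequence B, term 7 = -78.
The 12th slot belongs to subsequence B; its 8th term is -89.

-78, -89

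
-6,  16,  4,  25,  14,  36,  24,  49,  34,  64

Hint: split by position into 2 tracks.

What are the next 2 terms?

44, 81

Taking every 2nd term gives 2 separate tracks.
Track A is -6, 4, 14, 24, 34, which is arithmetic, step +10.
Track B is 16, 25, 36, 49, 64, which is perfect squares starting at 4².
Position 11 → track A, term 6 = 44.
Term 12 comes from track B (its 6th entry): 81.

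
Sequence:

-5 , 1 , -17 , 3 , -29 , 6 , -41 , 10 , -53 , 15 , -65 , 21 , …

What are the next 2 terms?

Positions 1, 3, 5, … form one subsequence and positions 2, 4, 6, … form another.
Stream A: -5, -17, -29, -41, -53, -65. Subtracting 12 each time.
Stream B: 1, 3, 6, 10, 15, 21. Triangular numbers n(n+1)/2 for n = 1, 2, ….
Position 13 → stream A, term 7 = -77.
Position 14 falls in stream B as its term 7, giving 28.

-77, 28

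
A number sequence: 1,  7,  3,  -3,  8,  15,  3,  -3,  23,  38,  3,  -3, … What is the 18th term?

259

The slot pattern repeats as AABB (period 4), so there are 2 interleaved tracks.
Track A = 1, 7, 8, 15, 23, 38: a Fibonacci-like recurrence a_n = a_{n-1} + a_{n-2}.
Track B = 3, -3, 3, -3, 3, -3: alternating ±3.
Position 18 falls in track A as its term 10, giving 259.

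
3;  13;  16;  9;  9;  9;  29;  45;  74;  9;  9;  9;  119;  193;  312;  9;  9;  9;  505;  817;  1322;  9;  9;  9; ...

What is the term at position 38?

Positions follow the repeating pattern AAABBB; grouping by letter gives 2 tracks.
Track A: 3, 13, 16, 29, 45, 74, 119, 193, 312, 505, 817, 1322. Each term equals the sum of the previous two.
Track B: 9, 9, 9, 9, 9, 9, 9, 9, 9, 9, 9, 9. Always 9.
Position 38 falls in track A as its term 20, giving 62105.

62105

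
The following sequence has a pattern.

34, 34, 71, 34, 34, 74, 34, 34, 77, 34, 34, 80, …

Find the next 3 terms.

34, 34, 83

Positions follow the repeating pattern AAB; grouping by letter gives 2 tracks.
Subsequence A = 34, 34, 34, 34, 34, 34, 34, 34: constant 34.
Subsequence B = 71, 74, 77, 80: adding 3 each time.
Position 13 → subsequence A, term 9 = 34.
Position 14 falls in subsequence A as its term 10, giving 34.
Position 15 falls in subsequence B as its term 5, giving 83.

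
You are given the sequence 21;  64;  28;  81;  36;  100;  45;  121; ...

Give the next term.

Taking every 2nd term gives 2 separate tracks.
Track A = 21, 28, 36, 45: triangular numbers starting at T_6.
Track B = 64, 81, 100, 121: consecutive squares n² from n = 8.
Position 9 → track A, term 5 = 55.

55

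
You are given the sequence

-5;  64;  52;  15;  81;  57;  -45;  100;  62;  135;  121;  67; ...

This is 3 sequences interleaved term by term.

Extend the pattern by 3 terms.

Split by position mod 3: positions 1, 4, 7, … form one track, and each other residue class forms its own.
Track A = -5, 15, -45, 135: geometric with ratio -3.
Track B = 64, 81, 100, 121: consecutive squares n² from n = 8.
Track C = 52, 57, 62, 67: linear: a_n = 47 + 5·n.
Term 13 comes from track A (its 5th entry): -405.
The 14th slot belongs to track B; its 5th term is 144.
Position 15 → track C, term 5 = 72.

-405, 144, 72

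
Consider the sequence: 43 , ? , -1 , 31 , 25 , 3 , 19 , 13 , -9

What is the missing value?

37

The slot pattern repeats as AAB (period 3), so there are 2 interleaved tracks.
Track A = 43, ?, 31, 25, 19, 13: arithmetic, step −6.
Track B = -1, 3, -9: geometric, ×-3 each step.
Track A's pattern makes the blank 37.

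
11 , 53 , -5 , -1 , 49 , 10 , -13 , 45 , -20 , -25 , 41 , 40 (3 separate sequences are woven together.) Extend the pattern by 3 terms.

-37, 37, -80

Split by position mod 3: positions 1, 4, 7, … form one track, and each other residue class forms its own.
Track A: 11, -1, -13, -25 (subtracting 12 each time).
Track B: 53, 49, 45, 41 (subtracting 4 each time).
Track C: -5, 10, -20, 40 (geometric, ×-2 each step).
Position 13 → track A, term 5 = -37.
Position 14 falls in track B as its term 5, giving 37.
The 15th slot belongs to track C; its 5th term is -80.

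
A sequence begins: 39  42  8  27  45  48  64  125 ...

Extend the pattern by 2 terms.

Positions follow the repeating pattern AABB; grouping by letter gives 2 tracks.
Track A = 39, 42, 45, 48: linear: a_n = 36 + 3·n.
Track B = 8, 27, 64, 125: perfect cubes starting at 2³.
Position 9 → track A, term 5 = 51.
The 10th slot belongs to track A; its 6th term is 54.

51, 54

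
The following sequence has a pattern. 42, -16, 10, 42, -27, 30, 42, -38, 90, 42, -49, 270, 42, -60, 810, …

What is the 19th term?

42

Split by position mod 3: positions 1, 4, 7, … form one track, and each other residue class forms its own.
Track A is 42, 42, 42, 42, 42, which is the constant sequence 42.
Track B is -16, -27, -38, -49, -60, which is arithmetic, step −11.
Track C is 10, 30, 90, 270, 810, which is geometric with ratio 3.
Position 19 → track A, term 7 = 42.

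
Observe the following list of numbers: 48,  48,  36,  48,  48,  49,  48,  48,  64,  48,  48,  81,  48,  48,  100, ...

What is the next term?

48

Reading positions in blocks of 3 reveals the pattern AAB — 2 tracks woven together.
Track A: 48, 48, 48, 48, 48, 48, 48, 48, 48, 48 — constant 48.
Track B: 36, 49, 64, 81, 100 — consecutive squares n² from n = 6.
Position 16 → track A, term 11 = 48.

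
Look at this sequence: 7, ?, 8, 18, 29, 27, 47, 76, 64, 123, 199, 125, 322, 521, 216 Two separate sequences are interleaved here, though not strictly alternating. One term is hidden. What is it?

The slot pattern repeats as AAB (period 3), so there are 2 interleaved tracks.
Track A is 7, ?, 18, 29, 47, 76, 123, 199, 322, 521, which is each term equals the sum of the previous two.
Track B is 8, 27, 64, 125, 216, which is perfect cubes starting at 2³.
Track A's pattern makes the blank 11.

11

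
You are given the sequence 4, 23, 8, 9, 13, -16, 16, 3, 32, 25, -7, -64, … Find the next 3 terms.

The terms cycle through 3 interleaved subsequences.
Track A: 4, 9, 16, 25. Consecutive squares n² from n = 2.
Track B: 23, 13, 3, -7. Subtracting 10 each time.
Track C: 8, -16, 32, -64. Geometric, ×-2 each step.
The 13th slot belongs to track A; its 5th term is 36.
Position 14 → track B, term 5 = -17.
Term 15 comes from track C (its 5th entry): 128.

36, -17, 128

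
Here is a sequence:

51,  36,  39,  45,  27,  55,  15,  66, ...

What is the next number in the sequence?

Positions 1, 3, 5, … form one subsequence and positions 2, 4, 6, … form another.
Track A: 51, 39, 27, 15 (linear: a_n = 63 − 12·n).
Track B: 36, 45, 55, 66 (the triangular numbers T_8, T_9, …).
The 9th slot belongs to track A; its 5th term is 3.

3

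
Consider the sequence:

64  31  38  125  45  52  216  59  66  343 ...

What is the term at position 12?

Reading positions in blocks of 3 reveals the pattern ABB — 2 tracks woven together.
Track A: 64, 125, 216, 343. Consecutive cubes n³ from n = 4.
Track B: 31, 38, 45, 52, 59, 66. Linear: a_n = 24 + 7·n.
Position 12 falls in track B as its term 8, giving 80.

80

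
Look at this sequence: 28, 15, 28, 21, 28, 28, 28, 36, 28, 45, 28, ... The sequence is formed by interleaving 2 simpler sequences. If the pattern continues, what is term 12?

55

Taking every 2nd term gives 2 separate tracks.
Track A: 28, 28, 28, 28, 28, 28. Always 28.
Track B: 15, 21, 28, 36, 45. Triangular numbers starting at T_5.
The 12th slot belongs to track B; its 6th term is 55.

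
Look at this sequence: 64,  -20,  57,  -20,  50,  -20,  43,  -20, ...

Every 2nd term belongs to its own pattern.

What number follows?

36

Odd-indexed and even-indexed terms follow separate rules.
Subsequence A = 64, 57, 50, 43: arithmetic, step −7.
Subsequence B = -20, -20, -20, -20: constant -20.
The 9th slot belongs to subsequence A; its 5th term is 36.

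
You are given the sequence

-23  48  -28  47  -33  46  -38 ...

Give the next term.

Split by position mod 2 into 2 tracks.
Track A: -23, -28, -33, -38. Linear: a_n = -18 − 5·n.
Track B: 48, 47, 46. Subtracting 1 each time.
Position 8 → track B, term 4 = 45.

45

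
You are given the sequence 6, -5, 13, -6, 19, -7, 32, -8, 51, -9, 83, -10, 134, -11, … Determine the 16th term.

Positions 1, 3, 5, … form one subsequence and positions 2, 4, 6, … form another.
Subsequence A is 6, 13, 19, 32, 51, 83, 134, which is Fibonacci-style (each term is the sum of the two before it).
Subsequence B is -5, -6, -7, -8, -9, -10, -11, which is arithmetic with common difference −1.
Position 16 → subsequence B, term 8 = -12.

-12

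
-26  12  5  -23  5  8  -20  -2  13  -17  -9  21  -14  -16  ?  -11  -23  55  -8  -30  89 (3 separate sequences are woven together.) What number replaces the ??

Split by position mod 3 into 3 tracks.
Track A = -26, -23, -20, -17, -14, -11, -8: arithmetic, step +3.
Track B = 12, 5, -2, -9, -16, -23, -30: linear: a_n = 19 − 7·n.
Track C = 5, 8, 13, 21, ?, 55, 89: a Fibonacci-like recurrence a_n = a_{n-1} + a_{n-2}.
The gap is track C's term 5; the rule gives 34.

34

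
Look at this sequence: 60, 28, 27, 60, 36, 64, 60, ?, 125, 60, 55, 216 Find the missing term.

Read the sequence 3 terms at a time; column i is its own pattern.
Track A: 60, 60, 60, 60 — constant 60.
Track B: 28, 36, ?, 55 — the triangular numbers T_7, T_8, ….
Track C: 27, 64, 125, 216 — the cubes 3³, 4³, 5³, ….
Track B's pattern makes the blank 45.

45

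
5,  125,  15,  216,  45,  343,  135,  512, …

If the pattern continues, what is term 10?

Taking every 2nd term gives 2 separate tracks.
Track A is 5, 15, 45, 135, which is a geometric progression (common ratio 3).
Track B is 125, 216, 343, 512, which is perfect cubes starting at 5³.
The 10th slot belongs to track B; its 5th term is 729.

729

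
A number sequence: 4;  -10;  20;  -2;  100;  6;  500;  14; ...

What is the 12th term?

30

Positions 1, 3, 5, … form one subsequence and positions 2, 4, 6, … form another.
Track A is 4, 20, 100, 500, which is a geometric progression (common ratio 5).
Track B is -10, -2, 6, 14, which is arithmetic, step +8.
Position 12 → track B, term 6 = 30.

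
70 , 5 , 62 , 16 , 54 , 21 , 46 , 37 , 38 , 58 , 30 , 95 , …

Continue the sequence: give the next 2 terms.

22, 153

The terms cycle through 2 interleaved subsequences.
Track A: 70, 62, 54, 46, 38, 30. Arithmetic, step −8.
Track B: 5, 16, 21, 37, 58, 95. Each term equals the sum of the previous two.
Position 13 falls in track A as its term 7, giving 22.
Position 14 falls in track B as its term 7, giving 153.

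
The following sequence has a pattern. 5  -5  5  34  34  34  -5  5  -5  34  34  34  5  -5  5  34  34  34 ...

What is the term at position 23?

34

Positions follow the repeating pattern AAABBB; grouping by letter gives 2 tracks.
Track A is 5, -5, 5, -5, 5, -5, 5, -5, 5, which is the oscillation 5·(−1)^(n+1).
Track B is 34, 34, 34, 34, 34, 34, 34, 34, 34, which is the constant sequence 34.
Position 23 → track B, term 11 = 34.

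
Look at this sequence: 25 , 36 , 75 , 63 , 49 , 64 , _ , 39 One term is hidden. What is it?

51

Reading positions in blocks of 4 reveals the pattern AABB — 2 tracks woven together.
Subsequence A: 25, 36, 49, 64 — consecutive squares n² from n = 5.
Subsequence B: 75, 63, ?, 39 — arithmetic with common difference −12.
The gap is subsequence B's term 3; the rule gives 51.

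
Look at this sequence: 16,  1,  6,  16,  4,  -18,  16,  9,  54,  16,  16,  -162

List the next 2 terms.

16, 25

The terms cycle through 3 interleaved subsequences.
Track A: 16, 16, 16, 16. Always 16.
Track B: 1, 4, 9, 16. The squares 1², 2², 3², ….
Track C: 6, -18, 54, -162. A geometric progression (common ratio -3).
Position 13 falls in track A as its term 5, giving 16.
Term 14 comes from track B (its 5th entry): 25.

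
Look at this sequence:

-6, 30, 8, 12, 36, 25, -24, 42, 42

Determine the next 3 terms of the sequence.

Split by position mod 3 into 3 tracks.
Track A: -6, 12, -24 — geometric with ratio -2.
Track B: 30, 36, 42 — adding 6 each time.
Track C: 8, 25, 42 — arithmetic with common difference +17.
The 10th slot belongs to track A; its 4th term is 48.
Term 11 comes from track B (its 4th entry): 48.
Position 12 → track C, term 4 = 59.

48, 48, 59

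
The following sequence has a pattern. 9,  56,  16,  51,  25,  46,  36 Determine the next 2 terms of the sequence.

Taking every 2nd term gives 2 separate tracks.
Track A: 9, 16, 25, 36 — the squares 3², 4², 5², ….
Track B: 56, 51, 46 — arithmetic with common difference −5.
Position 8 → track B, term 4 = 41.
Position 9 falls in track A as its term 5, giving 49.

41, 49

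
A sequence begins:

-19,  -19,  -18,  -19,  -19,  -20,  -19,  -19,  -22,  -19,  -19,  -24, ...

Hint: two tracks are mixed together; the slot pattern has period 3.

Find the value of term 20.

-19

Reading positions in blocks of 3 reveals the pattern AAB — 2 tracks woven together.
Track A: -19, -19, -19, -19, -19, -19, -19, -19. Always -19.
Track B: -18, -20, -22, -24. Arithmetic with common difference −2.
Term 20 comes from track A (its 14th entry): -19.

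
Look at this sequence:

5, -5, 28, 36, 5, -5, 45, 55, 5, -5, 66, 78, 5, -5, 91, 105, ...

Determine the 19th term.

120

The slot pattern repeats as AABB (period 4), so there are 2 interleaved tracks.
Track A: 5, -5, 5, -5, 5, -5, 5, -5 — the oscillation 5·(−1)^(n+1).
Track B: 28, 36, 45, 55, 66, 78, 91, 105 — triangular numbers n(n+1)/2 for n = 7, 8, ….
The 19th slot belongs to track B; its 9th term is 120.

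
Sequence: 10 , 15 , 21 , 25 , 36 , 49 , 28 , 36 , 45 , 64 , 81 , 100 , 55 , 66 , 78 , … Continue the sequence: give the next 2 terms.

121, 144

Positions follow the repeating pattern AAABBB; grouping by letter gives 2 tracks.
Stream A is 10, 15, 21, 28, 36, 45, 55, 66, 78, which is the triangular numbers T_4, T_5, ….
Stream B is 25, 36, 49, 64, 81, 100, which is perfect squares starting at 5².
The 16th slot belongs to stream B; its 7th term is 121.
The 17th slot belongs to stream B; its 8th term is 144.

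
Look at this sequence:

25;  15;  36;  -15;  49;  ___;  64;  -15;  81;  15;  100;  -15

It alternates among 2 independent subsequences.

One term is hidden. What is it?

15

Split by position mod 2 into 2 tracks.
Track A = 25, 36, 49, 64, 81, 100: consecutive squares n² from n = 5.
Track B = 15, -15, ?, -15, 15, -15: oscillating between 15 and -15.
Filling track B at index 3 by its rule yields 15.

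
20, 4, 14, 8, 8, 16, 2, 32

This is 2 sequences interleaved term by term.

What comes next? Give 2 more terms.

-4, 64

Taking every 2nd term gives 2 separate tracks.
Stream A: 20, 14, 8, 2 — arithmetic, step −6.
Stream B: 4, 8, 16, 32 — successive powers of 2.
Position 9 → stream A, term 5 = -4.
The 10th slot belongs to stream B; its 5th term is 64.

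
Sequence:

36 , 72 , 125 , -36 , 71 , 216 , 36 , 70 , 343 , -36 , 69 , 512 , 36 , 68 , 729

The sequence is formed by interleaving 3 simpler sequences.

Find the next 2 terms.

-36, 67

Split by position mod 3 into 3 tracks.
Stream A = 36, -36, 36, -36, 36: alternating ±36.
Stream B = 72, 71, 70, 69, 68: linear: a_n = 73 − n.
Stream C = 125, 216, 343, 512, 729: consecutive cubes n³ from n = 5.
Term 16 comes from stream A (its 6th entry): -36.
Position 17 → stream B, term 6 = 67.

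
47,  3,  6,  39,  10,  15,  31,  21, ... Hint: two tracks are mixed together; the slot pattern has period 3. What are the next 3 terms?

Positions follow the repeating pattern ABB; grouping by letter gives 2 tracks.
Subsequence A: 47, 39, 31 (arithmetic, step −8).
Subsequence B: 3, 6, 10, 15, 21 (triangular numbers starting at T_2).
Position 9 → subsequence B, term 6 = 28.
Position 10 falls in subsequence A as its term 4, giving 23.
Position 11 falls in subsequence B as its term 7, giving 36.

28, 23, 36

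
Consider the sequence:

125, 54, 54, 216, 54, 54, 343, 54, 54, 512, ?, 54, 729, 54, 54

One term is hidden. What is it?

54

Reading positions in blocks of 3 reveals the pattern ABB — 2 tracks woven together.
Stream A: 125, 216, 343, 512, 729 (perfect cubes starting at 5³).
Stream B: 54, 54, 54, 54, 54, 54, ?, 54, 54, 54 (always 54).
Stream B's pattern makes the blank 54.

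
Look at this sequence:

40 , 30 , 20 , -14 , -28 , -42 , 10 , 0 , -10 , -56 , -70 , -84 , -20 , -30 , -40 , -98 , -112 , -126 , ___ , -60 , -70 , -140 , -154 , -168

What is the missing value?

-50

The slot pattern repeats as AAABBB (period 6), so there are 2 interleaved tracks.
Track A: 40, 30, 20, 10, 0, -10, -20, -30, -40, ?, -60, -70. Arithmetic, step −10.
Track B: -14, -28, -42, -56, -70, -84, -98, -112, -126, -140, -154, -168. Arithmetic, step −14.
So the missing entry in track A is -50.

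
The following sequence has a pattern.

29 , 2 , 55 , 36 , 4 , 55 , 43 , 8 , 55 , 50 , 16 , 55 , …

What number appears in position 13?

57

Split by position mod 3 into 3 tracks.
Stream A = 29, 36, 43, 50: arithmetic, step +7.
Stream B = 2, 4, 8, 16: multiplying by 2 each time.
Stream C = 55, 55, 55, 55: constant 55.
Position 13 falls in stream A as its term 5, giving 57.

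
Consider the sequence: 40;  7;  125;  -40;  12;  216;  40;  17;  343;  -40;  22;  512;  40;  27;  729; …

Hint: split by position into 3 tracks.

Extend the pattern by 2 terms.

The terms cycle through 3 interleaved subsequences.
Stream A: 40, -40, 40, -40, 40. Oscillating between 40 and -40.
Stream B: 7, 12, 17, 22, 27. Arithmetic, step +5.
Stream C: 125, 216, 343, 512, 729. Consecutive cubes n³ from n = 5.
Position 16 falls in stream A as its term 6, giving -40.
The 17th slot belongs to stream B; its 6th term is 32.

-40, 32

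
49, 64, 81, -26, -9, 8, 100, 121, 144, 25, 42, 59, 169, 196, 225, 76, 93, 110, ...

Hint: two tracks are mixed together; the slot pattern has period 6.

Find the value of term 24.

161

Reading positions in blocks of 6 reveals the pattern AAABBB — 2 tracks woven together.
Subsequence A: 49, 64, 81, 100, 121, 144, 169, 196, 225 (consecutive squares n² from n = 7).
Subsequence B: -26, -9, 8, 25, 42, 59, 76, 93, 110 (linear: a_n = -43 + 17·n).
Position 24 falls in subsequence B as its term 12, giving 161.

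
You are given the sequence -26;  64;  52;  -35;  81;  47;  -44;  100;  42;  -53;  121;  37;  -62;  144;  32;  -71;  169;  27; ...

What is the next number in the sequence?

Split by position mod 3 into 3 tracks.
Stream A is -26, -35, -44, -53, -62, -71, which is arithmetic with common difference −9.
Stream B is 64, 81, 100, 121, 144, 169, which is perfect squares starting at 8².
Stream C is 52, 47, 42, 37, 32, 27, which is arithmetic with common difference −5.
Position 19 → stream A, term 7 = -80.

-80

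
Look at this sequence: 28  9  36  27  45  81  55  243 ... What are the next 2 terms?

66, 729

Odd-indexed and even-indexed terms follow separate rules.
Track A: 28, 36, 45, 55. Triangular numbers n(n+1)/2 for n = 7, 8, ….
Track B: 9, 27, 81, 243. Powers 3^2, 3^3, 3^4, ….
Position 9 falls in track A as its term 5, giving 66.
The 10th slot belongs to track B; its 5th term is 729.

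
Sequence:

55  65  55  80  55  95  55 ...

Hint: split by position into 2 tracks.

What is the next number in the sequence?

The terms cycle through 2 interleaved subsequences.
Subsequence A = 55, 55, 55, 55: the constant sequence 55.
Subsequence B = 65, 80, 95: adding 15 each time.
Term 8 comes from subsequence B (its 4th entry): 110.

110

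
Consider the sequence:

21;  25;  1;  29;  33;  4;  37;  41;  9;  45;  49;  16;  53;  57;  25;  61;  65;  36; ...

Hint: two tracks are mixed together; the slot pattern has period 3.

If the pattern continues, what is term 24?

The slot pattern repeats as AAB (period 3), so there are 2 interleaved tracks.
Track A = 21, 25, 29, 33, 37, 41, 45, 49, 53, 57, 61, 65: linear: a_n = 17 + 4·n.
Track B = 1, 4, 9, 16, 25, 36: the squares 1², 2², 3², ….
Term 24 comes from track B (its 8th entry): 64.

64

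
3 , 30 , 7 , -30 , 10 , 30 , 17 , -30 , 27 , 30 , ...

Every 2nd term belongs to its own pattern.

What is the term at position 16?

Split by position mod 2 into 2 tracks.
Subsequence A: 3, 7, 10, 17, 27. Fibonacci-style (each term is the sum of the two before it).
Subsequence B: 30, -30, 30, -30, 30. Alternating ±30.
Position 16 falls in subsequence B as its term 8, giving -30.

-30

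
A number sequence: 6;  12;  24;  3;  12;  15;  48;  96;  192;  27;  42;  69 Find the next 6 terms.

Reading positions in blocks of 6 reveals the pattern AAABBB — 2 tracks woven together.
Subsequence A: 6, 12, 24, 48, 96, 192 — a geometric progression (common ratio 2).
Subsequence B: 3, 12, 15, 27, 42, 69 — Fibonacci-style (each term is the sum of the two before it).
Position 13 → subsequence A, term 7 = 384.
Term 14 comes from subsequence A (its 8th entry): 768.
Position 15 → subsequence A, term 9 = 1536.
The 16th slot belongs to subsequence B; its 7th term is 111.
Position 17 falls in subsequence B as its term 8, giving 180.
Term 18 comes from subsequence B (its 9th entry): 291.

384, 768, 1536, 111, 180, 291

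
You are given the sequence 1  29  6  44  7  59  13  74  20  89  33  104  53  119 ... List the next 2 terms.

86, 134

Split by position mod 2 into 2 tracks.
Stream A: 1, 6, 7, 13, 20, 33, 53. A Fibonacci-like recurrence a_n = a_{n-1} + a_{n-2}.
Stream B: 29, 44, 59, 74, 89, 104, 119. Arithmetic, step +15.
Position 15 → stream A, term 8 = 86.
The 16th slot belongs to stream B; its 8th term is 134.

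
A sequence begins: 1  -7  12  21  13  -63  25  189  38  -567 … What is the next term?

63

Positions 1, 3, 5, … form one subsequence and positions 2, 4, 6, … form another.
Track A is 1, 12, 13, 25, 38, which is a Fibonacci-like recurrence a_n = a_{n-1} + a_{n-2}.
Track B is -7, 21, -63, 189, -567, which is geometric with ratio -3.
Position 11 falls in track A as its term 6, giving 63.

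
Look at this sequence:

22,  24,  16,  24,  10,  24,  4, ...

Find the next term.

Taking every 2nd term gives 2 separate tracks.
Track A: 22, 16, 10, 4. Arithmetic with common difference −6.
Track B: 24, 24, 24. The constant sequence 24.
Term 8 comes from track B (its 4th entry): 24.

24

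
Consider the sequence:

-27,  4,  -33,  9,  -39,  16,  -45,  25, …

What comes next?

-51

The terms cycle through 2 interleaved subsequences.
Track A: -27, -33, -39, -45 — linear: a_n = -21 − 6·n.
Track B: 4, 9, 16, 25 — perfect squares starting at 2².
Position 9 → track A, term 5 = -51.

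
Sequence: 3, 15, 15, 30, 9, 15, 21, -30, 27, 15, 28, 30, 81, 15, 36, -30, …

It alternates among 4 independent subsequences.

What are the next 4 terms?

The terms cycle through 4 interleaved subsequences.
Track A: 3, 9, 27, 81. Powers 3^1, 3^2, 3^3, ….
Track B: 15, 15, 15, 15. The constant sequence 15.
Track C: 15, 21, 28, 36. The triangular numbers T_5, T_6, ….
Track D: 30, -30, 30, -30. Alternating ±30.
The 17th slot belongs to track A; its 5th term is 243.
The 18th slot belongs to track B; its 5th term is 15.
The 19th slot belongs to track C; its 5th term is 45.
Position 20 falls in track D as its term 5, giving 30.

243, 15, 45, 30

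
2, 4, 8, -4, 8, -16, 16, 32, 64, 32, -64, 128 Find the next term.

128

The slot pattern repeats as AAABBB (period 6), so there are 2 interleaved tracks.
Track A: 2, 4, 8, 16, 32, 64. Successive powers of 2.
Track B: -4, 8, -16, 32, -64, 128. Geometric, ×-2 each step.
The 13th slot belongs to track A; its 7th term is 128.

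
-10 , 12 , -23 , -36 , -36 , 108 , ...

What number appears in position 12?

-2916

Taking every 2nd term gives 2 separate tracks.
Track A: -10, -23, -36 — arithmetic, step −13.
Track B: 12, -36, 108 — geometric with ratio -3.
The 12th slot belongs to track B; its 6th term is -2916.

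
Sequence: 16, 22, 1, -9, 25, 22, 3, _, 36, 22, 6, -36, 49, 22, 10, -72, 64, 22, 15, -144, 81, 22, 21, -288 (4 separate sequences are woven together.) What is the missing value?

Read the sequence 4 terms at a time; column i is its own pattern.
Stream A is 16, 25, 36, 49, 64, 81, which is consecutive squares n² from n = 4.
Stream B is 22, 22, 22, 22, 22, 22, which is the constant sequence 22.
Stream C is 1, 3, 6, 10, 15, 21, which is triangular numbers n(n+1)/2 for n = 1, 2, ….
Stream D is -9, ?, -36, -72, -144, -288, which is geometric, ×2 each step.
So the missing entry in stream D is -18.

-18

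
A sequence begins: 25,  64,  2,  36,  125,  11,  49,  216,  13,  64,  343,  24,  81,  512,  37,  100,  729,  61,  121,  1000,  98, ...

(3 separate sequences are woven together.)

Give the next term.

Split by position mod 3: positions 1, 4, 7, … form one track, and each other residue class forms its own.
Stream A: 25, 36, 49, 64, 81, 100, 121 — consecutive squares n² from n = 5.
Stream B: 64, 125, 216, 343, 512, 729, 1000 — perfect cubes starting at 4³.
Stream C: 2, 11, 13, 24, 37, 61, 98 — Fibonacci-style (each term is the sum of the two before it).
Term 22 comes from stream A (its 8th entry): 144.

144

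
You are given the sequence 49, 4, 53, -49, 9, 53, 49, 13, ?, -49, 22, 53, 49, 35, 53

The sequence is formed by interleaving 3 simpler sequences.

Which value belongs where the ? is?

53

Split by position mod 3: positions 1, 4, 7, … form one track, and each other residue class forms its own.
Stream A: 49, -49, 49, -49, 49 — alternating ±49.
Stream B: 4, 9, 13, 22, 35 — Fibonacci-style (each term is the sum of the two before it).
Stream C: 53, 53, ?, 53, 53 — always 53.
Filling stream C at index 3 by its rule yields 53.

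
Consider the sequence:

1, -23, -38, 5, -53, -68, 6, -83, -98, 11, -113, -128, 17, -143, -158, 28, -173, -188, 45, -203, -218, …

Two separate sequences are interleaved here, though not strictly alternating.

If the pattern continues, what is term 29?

-293

The slot pattern repeats as ABB (period 3), so there are 2 interleaved tracks.
Track A = 1, 5, 6, 11, 17, 28, 45: a Fibonacci-like recurrence a_n = a_{n-1} + a_{n-2}.
Track B = -23, -38, -53, -68, -83, -98, -113, -128, -143, -158, -173, -188, -203, -218: arithmetic with common difference −15.
Position 29 → track B, term 19 = -293.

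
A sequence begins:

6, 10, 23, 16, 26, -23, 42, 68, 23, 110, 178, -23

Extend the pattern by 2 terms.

Positions follow the repeating pattern AAB; grouping by letter gives 2 tracks.
Subsequence A is 6, 10, 16, 26, 42, 68, 110, 178, which is each term equals the sum of the previous two.
Subsequence B is 23, -23, 23, -23, which is alternating ±23.
Term 13 comes from subsequence A (its 9th entry): 288.
Position 14 → subsequence A, term 10 = 466.

288, 466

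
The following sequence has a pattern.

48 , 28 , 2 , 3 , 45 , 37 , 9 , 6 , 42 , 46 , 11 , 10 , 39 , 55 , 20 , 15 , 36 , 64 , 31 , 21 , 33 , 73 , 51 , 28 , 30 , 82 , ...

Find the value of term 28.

36

Read the sequence 4 terms at a time; column i is its own pattern.
Track A: 48, 45, 42, 39, 36, 33, 30 (arithmetic, step −3).
Track B: 28, 37, 46, 55, 64, 73, 82 (arithmetic with common difference +9).
Track C: 2, 9, 11, 20, 31, 51 (each term equals the sum of the previous two).
Track D: 3, 6, 10, 15, 21, 28 (triangular numbers starting at T_2).
Position 28 falls in track D as its term 7, giving 36.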